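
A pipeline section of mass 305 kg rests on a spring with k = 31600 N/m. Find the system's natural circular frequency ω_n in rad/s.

10.2 rad/s

ω_n = √(k/m) = √(31600/305) = √103.6 = 10.18 rad/s.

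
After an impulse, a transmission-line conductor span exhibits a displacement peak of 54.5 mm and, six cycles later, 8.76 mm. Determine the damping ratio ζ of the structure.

Logarithmic decrement δ = (1/n)·ln(x₀/x_n) = (1/6)·ln(54.5/8.76) = (1/6)·ln(6.221) = 0.3047.
ζ = δ/√(4π² + δ²) = 0.3047/√(39.48 + 0.0928) = 0.3047/6.291 = 0.04843.

0.0484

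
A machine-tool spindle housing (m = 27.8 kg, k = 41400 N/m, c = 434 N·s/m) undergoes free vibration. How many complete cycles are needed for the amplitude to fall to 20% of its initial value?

ζ = c/(2√(km)) = 434/(2√(41400 × 27.8)) = 434/2146 = 0.2023.
Logarithmic decrement δ = 2πζ/√(1 − ζ²) = 2π × 0.2023/√(1 − 0.0409) = 1.298.
x_n/x₀ = e^(−nδ) ≤ 0.2; take ln: n ≥ ln(1/0.2)/δ = 1.609/1.298 = 1.240.
So 2 complete cycles are required.

2 cycles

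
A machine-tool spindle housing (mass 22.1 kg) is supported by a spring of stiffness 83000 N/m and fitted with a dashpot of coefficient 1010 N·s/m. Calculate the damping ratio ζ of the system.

ω_n = √(k/m) = √(83000/22.1) = 61.28 rad/s.
Critical damping c_c = 2√(k·m) = 2√(83000 × 22.1) = 2709 N·s/m, so ζ = c/c_c = 1010/2709 = 0.3729.

0.373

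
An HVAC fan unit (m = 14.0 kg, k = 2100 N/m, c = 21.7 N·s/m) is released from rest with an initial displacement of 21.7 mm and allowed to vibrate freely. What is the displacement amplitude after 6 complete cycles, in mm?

ζ = c/(2√(km)) = 21.7/(2√(2100 × 14.0)) = 21.7/342.9 = 0.06328.
Logarithmic decrement δ = 2πζ/√(1 − ζ²) = 2π × 0.06328/√(1 − 0.00400) = 0.3984.
After n cycles, x_n/x₀ = e^(−nδ), so x_6 = 21.7 × e^(−6 × 0.3984) = 21.7 × 0.09160 = 1.988 mm.

1.99 mm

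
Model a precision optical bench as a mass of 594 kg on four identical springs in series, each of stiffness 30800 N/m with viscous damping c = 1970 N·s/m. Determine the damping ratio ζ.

Series springs: 1/k_eq = 4/30800, so k_eq = 30800/4 = 7700 N/m.
ω_n = √(k_eq/m) = √(7700/594) = 3.600 rad/s.
Critical damping c_c = 2√(k_eq·m) = 2√(7700 × 594) = 4277 N·s/m, so ζ = c/c_c = 1970/4277 = 0.4606.

0.461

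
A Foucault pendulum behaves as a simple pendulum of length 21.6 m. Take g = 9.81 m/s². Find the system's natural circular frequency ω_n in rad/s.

For a simple pendulum ω_n = √(g/L) = √(9.81/21.6) = √0.4542 = 0.6739 rad/s.

0.674 rad/s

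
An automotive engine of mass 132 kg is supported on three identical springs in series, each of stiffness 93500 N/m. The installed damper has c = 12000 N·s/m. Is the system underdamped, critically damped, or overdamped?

overdamped

Series springs: 1/k_eq = 3/93500, so k_eq = 93500/3 = 31170 N/m.
c_c = 2√(k_eq·m) = 4057 N·s/m; ζ = c/c_c = 12000/4057 = 2.96.
Since ζ > 1 the system is overdamped.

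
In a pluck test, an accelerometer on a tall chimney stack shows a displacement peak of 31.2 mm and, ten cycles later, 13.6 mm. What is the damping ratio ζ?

0.0132

Logarithmic decrement δ = (1/n)·ln(x₀/x_n) = (1/10)·ln(31.2/13.6) = (1/10)·ln(2.294) = 0.08303.
ζ = δ/√(4π² + δ²) = 0.08303/√(39.48 + 0.00689) = 0.08303/6.284 = 0.01321.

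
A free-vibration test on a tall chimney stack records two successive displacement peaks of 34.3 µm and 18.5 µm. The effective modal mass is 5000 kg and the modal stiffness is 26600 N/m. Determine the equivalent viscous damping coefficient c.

2260 N·s/m

Logarithmic decrement δ = (1/n)·ln(x₀/x_n) = (1/1)·ln(34.3/18.5) = (1/1)·ln(1.854) = 0.6174.
ζ = δ/√(4π² + δ²) = 0.6174/√(39.48 + 0.381) = 0.6174/6.313 = 0.09779.
c = ζ · 2√(km) = 0.09779 × 2√(26600 × 5000) = 0.09779 × 23070 = 2255 N·s/m.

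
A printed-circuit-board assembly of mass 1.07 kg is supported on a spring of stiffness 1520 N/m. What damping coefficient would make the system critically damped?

80.7 N·s/m

c_c = 2√(k·m) = 2√(1520 × 1.07) = 2 × 40.33 = 80.66 N·s/m.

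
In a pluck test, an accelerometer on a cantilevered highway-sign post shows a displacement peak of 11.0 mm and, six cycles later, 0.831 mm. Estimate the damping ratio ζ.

0.0684

Logarithmic decrement δ = (1/n)·ln(x₀/x_n) = (1/6)·ln(11.0/0.831) = (1/6)·ln(13.24) = 0.4305.
ζ = δ/√(4π² + δ²) = 0.4305/√(39.48 + 0.185) = 0.4305/6.298 = 0.06836.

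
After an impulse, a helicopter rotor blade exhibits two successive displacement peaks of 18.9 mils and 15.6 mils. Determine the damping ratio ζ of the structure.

Logarithmic decrement δ = (1/n)·ln(x₀/x_n) = (1/1)·ln(18.9/15.6) = (1/1)·ln(1.212) = 0.1919.
ζ = δ/√(4π² + δ²) = 0.1919/√(39.48 + 0.0368) = 0.1919/6.286 = 0.03053.

0.0305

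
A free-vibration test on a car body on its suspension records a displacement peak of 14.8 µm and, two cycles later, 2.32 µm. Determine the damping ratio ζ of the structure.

0.146

Logarithmic decrement δ = (1/n)·ln(x₀/x_n) = (1/2)·ln(14.8/2.32) = (1/2)·ln(6.379) = 0.9265.
ζ = δ/√(4π² + δ²) = 0.9265/√(39.48 + 0.858) = 0.9265/6.351 = 0.1459.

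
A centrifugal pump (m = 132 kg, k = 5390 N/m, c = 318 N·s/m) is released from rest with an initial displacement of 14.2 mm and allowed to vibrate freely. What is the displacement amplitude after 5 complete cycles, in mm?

0.0342 mm

ζ = c/(2√(km)) = 318/(2√(5390 × 132)) = 318/1687 = 0.1885.
Logarithmic decrement δ = 2πζ/√(1 − ζ²) = 2π × 0.1885/√(1 − 0.0355) = 1.206.
After n cycles, x_n/x₀ = e^(−nδ), so x_5 = 14.2 × e^(−5 × 1.206) = 14.2 × 0.002405 = 0.03416 mm.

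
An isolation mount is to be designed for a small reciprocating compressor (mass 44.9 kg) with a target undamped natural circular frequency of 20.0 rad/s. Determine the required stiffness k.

18000 N/m

k = m·ω_n² = 44.9 × 20.00² = 44.9 × 400.0 = 17960 N/m.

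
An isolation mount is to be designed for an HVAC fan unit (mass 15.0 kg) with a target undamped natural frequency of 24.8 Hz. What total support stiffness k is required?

ω_n = 2πf_n = 2π × 24.8 = 155.8 rad/s.
k = m·ω_n² = 15.0 × 155.8² = 15.0 × 24280 = 364200 N/m.

364000 N/m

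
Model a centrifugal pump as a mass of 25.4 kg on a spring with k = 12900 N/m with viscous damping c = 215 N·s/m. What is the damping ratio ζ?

ω_n = √(k/m) = √(12900/25.4) = 22.54 rad/s.
Critical damping c_c = 2√(k·m) = 2√(12900 × 25.4) = 1145 N·s/m, so ζ = c/c_c = 215/1145 = 0.1878.

0.188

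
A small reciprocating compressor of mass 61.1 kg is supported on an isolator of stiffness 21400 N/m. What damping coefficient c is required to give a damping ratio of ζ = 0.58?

c_c = 2√(k·m) = 2√(21400 × 61.1) = 2287 N·s/m.
c = ζ·c_c = 0.58 × 2287 = 1326 N·s/m.

1330 N·s/m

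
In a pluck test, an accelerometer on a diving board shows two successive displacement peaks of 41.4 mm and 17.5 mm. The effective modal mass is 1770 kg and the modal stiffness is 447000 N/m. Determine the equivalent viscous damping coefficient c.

7640 N·s/m

Logarithmic decrement δ = (1/n)·ln(x₀/x_n) = (1/1)·ln(41.4/17.5) = (1/1)·ln(2.366) = 0.8611.
ζ = δ/√(4π² + δ²) = 0.8611/√(39.48 + 0.741) = 0.8611/6.342 = 0.1358.
c = ζ · 2√(km) = 0.1358 × 2√(447000 × 1770) = 0.1358 × 56260 = 7638 N·s/m.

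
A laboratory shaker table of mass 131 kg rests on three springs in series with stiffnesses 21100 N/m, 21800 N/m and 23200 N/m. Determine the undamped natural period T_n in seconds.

0.840 s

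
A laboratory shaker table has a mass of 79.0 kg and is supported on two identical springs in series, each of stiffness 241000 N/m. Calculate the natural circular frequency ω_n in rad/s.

39.1 rad/s

Series springs: 1/k_eq = 2/241000, so k_eq = 241000/2 = 120500 N/m.
ω_n = √(k_eq/m) = √(120500/79.0) = √1525 = 39.06 rad/s.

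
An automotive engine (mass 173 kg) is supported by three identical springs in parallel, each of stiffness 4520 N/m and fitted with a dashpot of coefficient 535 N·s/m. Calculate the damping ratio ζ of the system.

0.175

Parallel springs add: k_eq = 3 × 4520 = 13560 N/m.
ω_n = √(k_eq/m) = √(13560/173) = 8.853 rad/s.
Critical damping c_c = 2√(k_eq·m) = 2√(13560 × 173) = 3063 N·s/m, so ζ = c/c_c = 535/3063 = 0.1747.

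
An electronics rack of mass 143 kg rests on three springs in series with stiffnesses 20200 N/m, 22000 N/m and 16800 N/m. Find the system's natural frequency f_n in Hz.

Series springs: 1/k_eq = 1/20200 + 1/22000 + 1/16800 = 0.0001545, so k_eq = 6473 N/m.
ω_n = √(k_eq/m) = √(6473/143) = √45.27 = 6.728 rad/s.
f_n = ω_n/(2π) = 6.728/6.283 = 1.071 Hz.

1.07 Hz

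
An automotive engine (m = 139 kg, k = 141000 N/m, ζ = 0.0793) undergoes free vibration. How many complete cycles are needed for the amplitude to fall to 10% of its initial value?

Logarithmic decrement δ = 2πζ/√(1 − ζ²) = 2π × 0.07930/√(1 − 0.00629) = 0.4998.
x_n/x₀ = e^(−nδ) ≤ 0.1; take ln: n ≥ ln(1/0.1)/δ = 2.303/0.4998 = 4.607.
So 5 complete cycles are required.

5 cycles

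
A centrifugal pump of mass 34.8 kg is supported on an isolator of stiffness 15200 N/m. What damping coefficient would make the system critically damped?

c_c = 2√(k·m) = 2√(15200 × 34.8) = 2 × 727.3 = 1455 N·s/m.

1450 N·s/m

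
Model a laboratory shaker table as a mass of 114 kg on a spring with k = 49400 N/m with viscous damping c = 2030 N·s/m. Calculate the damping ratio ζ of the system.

0.428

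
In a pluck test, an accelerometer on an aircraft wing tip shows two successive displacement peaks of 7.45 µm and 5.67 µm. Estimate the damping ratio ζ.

0.0434

Logarithmic decrement δ = (1/n)·ln(x₀/x_n) = (1/1)·ln(7.45/5.67) = (1/1)·ln(1.314) = 0.2730.
ζ = δ/√(4π² + δ²) = 0.2730/√(39.48 + 0.0745) = 0.2730/6.289 = 0.04341.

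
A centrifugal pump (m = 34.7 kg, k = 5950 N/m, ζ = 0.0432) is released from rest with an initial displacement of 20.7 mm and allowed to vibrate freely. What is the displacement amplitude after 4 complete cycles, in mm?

6.98 mm

Logarithmic decrement δ = 2πζ/√(1 − ζ²) = 2π × 0.04320/√(1 − 0.00187) = 0.2717.
After n cycles, x_n/x₀ = e^(−nδ), so x_4 = 20.7 × e^(−4 × 0.2717) = 20.7 × 0.3373 = 6.982 mm.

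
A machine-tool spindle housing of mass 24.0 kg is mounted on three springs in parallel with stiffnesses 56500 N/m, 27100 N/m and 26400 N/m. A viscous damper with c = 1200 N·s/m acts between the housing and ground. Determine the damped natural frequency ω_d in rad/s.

62.9 rad/s

Parallel springs add: k_eq = 56500 + 27100 + 26400 = 110000 N/m.
ω_n = √(k_eq/m) = √(110000/24.0) = 67.70 rad/s.
Critical damping c_c = 2√(k_eq·m) = 2√(110000 × 24.0) = 3250 N·s/m, so ζ = c/c_c = 1200/3250 = 0.3693.
ω_d = ω_n√(1 − ζ²) = 67.70 × √(1 − 0.136) = 62.92 rad/s.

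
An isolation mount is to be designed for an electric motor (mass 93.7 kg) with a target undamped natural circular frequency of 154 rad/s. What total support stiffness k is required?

2220000 N/m

k = m·ω_n² = 93.7 × 154.0² = 93.7 × 23720 = 2222000 N/m.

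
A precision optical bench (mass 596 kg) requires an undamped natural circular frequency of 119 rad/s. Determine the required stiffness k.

8440000 N/m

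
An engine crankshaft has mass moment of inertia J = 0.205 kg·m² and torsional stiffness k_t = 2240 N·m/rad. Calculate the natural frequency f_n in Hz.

ω_n = √(k_t/J) = √(2240/0.205) = √10930 = 104.5 rad/s.
f_n = ω_n/(2π) = 104.5/6.283 = 16.64 Hz.

16.6 Hz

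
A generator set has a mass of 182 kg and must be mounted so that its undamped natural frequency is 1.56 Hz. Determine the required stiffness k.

ω_n = 2πf_n = 2π × 1.56 = 9.802 rad/s.
k = m·ω_n² = 182 × 9.802² = 182 × 96.07 = 17490 N/m.

17500 N/m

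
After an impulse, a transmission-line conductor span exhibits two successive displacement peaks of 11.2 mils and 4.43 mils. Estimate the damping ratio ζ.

0.146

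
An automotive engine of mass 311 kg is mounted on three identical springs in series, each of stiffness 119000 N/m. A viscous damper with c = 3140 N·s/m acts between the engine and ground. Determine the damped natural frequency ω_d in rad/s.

Series springs: 1/k_eq = 3/119000, so k_eq = 119000/3 = 39670 N/m.
ω_n = √(k_eq/m) = √(39670/311) = 11.29 rad/s.
Critical damping c_c = 2√(k_eq·m) = 2√(39670 × 311) = 7025 N·s/m, so ζ = c/c_c = 3140/7025 = 0.4470.
ω_d = ω_n√(1 − ζ²) = 11.29 × √(1 − 0.200) = 10.10 rad/s.

10.1 rad/s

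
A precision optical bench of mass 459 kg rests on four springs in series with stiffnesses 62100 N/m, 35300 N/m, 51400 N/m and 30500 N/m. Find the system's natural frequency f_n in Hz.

0.756 Hz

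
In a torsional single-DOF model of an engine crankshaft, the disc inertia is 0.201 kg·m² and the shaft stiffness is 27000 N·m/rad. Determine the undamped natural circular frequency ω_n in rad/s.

367 rad/s

ω_n = √(k_t/J) = √(27000/0.201) = √134300 = 366.5 rad/s.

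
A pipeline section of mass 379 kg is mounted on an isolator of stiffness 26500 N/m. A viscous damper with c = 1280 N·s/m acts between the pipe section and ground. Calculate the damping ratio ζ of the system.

ω_n = √(k/m) = √(26500/379) = 8.362 rad/s.
Critical damping c_c = 2√(k·m) = 2√(26500 × 379) = 6338 N·s/m, so ζ = c/c_c = 1280/6338 = 0.2019.

0.202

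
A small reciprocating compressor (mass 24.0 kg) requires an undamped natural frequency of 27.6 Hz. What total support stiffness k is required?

ω_n = 2πf_n = 2π × 27.6 = 173.4 rad/s.
k = m·ω_n² = 24.0 × 173.4² = 24.0 × 30070 = 721800 N/m.

722000 N/m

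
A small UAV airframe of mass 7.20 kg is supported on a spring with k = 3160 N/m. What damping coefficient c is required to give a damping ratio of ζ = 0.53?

160 N·s/m

c_c = 2√(k·m) = 2√(3160 × 7.20) = 301.7 N·s/m.
c = ζ·c_c = 0.53 × 301.7 = 159.9 N·s/m.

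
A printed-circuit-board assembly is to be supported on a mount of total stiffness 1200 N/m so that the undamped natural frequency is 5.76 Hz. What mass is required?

ω_n = 2πf_n = 2π × 5.76 = 36.19 rad/s.
m = k/ω_n² = 1200/36.19² = 1200/1310 = 0.9162 kg.

0.916 kg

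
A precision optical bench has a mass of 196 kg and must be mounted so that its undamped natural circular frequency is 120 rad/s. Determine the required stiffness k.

k = m·ω_n² = 196 × 120.0² = 196 × 14400 = 2822000 N/m.

2820000 N/m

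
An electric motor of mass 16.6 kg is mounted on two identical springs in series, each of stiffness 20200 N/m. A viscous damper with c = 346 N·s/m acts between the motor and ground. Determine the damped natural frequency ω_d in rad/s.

Series springs: 1/k_eq = 2/20200, so k_eq = 20200/2 = 10100 N/m.
ω_n = √(k_eq/m) = √(10100/16.6) = 24.67 rad/s.
Critical damping c_c = 2√(k_eq·m) = 2√(10100 × 16.6) = 818.9 N·s/m, so ζ = c/c_c = 346/818.9 = 0.4225.
ω_d = ω_n√(1 − ζ²) = 24.67 × √(1 − 0.179) = 22.36 rad/s.

22.4 rad/s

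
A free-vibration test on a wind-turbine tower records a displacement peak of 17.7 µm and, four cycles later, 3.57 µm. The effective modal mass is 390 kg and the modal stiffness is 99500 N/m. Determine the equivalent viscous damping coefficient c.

Logarithmic decrement δ = (1/n)·ln(x₀/x_n) = (1/4)·ln(17.7/3.57) = (1/4)·ln(4.958) = 0.4002.
ζ = δ/√(4π² + δ²) = 0.4002/√(39.48 + 0.160) = 0.4002/6.296 = 0.06357.
c = ζ · 2√(km) = 0.06357 × 2√(99500 × 390) = 0.06357 × 12460 = 792.0 N·s/m.

792 N·s/m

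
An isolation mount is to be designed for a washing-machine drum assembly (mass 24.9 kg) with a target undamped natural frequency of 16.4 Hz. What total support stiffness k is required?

264000 N/m

ω_n = 2πf_n = 2π × 16.4 = 103.0 rad/s.
k = m·ω_n² = 24.9 × 103.0² = 24.9 × 10620 = 264400 N/m.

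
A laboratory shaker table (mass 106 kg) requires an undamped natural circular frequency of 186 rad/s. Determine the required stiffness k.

3670000 N/m

k = m·ω_n² = 106 × 186.0² = 106 × 34600 = 3667000 N/m.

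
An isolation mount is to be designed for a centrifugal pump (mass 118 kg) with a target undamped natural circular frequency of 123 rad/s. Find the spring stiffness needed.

k = m·ω_n² = 118 × 123.0² = 118 × 15130 = 1785000 N/m.

1790000 N/m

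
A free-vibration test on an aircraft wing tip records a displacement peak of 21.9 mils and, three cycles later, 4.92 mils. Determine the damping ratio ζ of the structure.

0.0790

Logarithmic decrement δ = (1/n)·ln(x₀/x_n) = (1/3)·ln(21.9/4.92) = (1/3)·ln(4.451) = 0.4977.
ζ = δ/√(4π² + δ²) = 0.4977/√(39.48 + 0.248) = 0.4977/6.303 = 0.07897.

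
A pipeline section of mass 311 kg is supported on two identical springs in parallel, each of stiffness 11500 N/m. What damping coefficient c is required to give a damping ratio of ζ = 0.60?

3210 N·s/m

Parallel springs add: k_eq = 2 × 11500 = 23000 N/m.
c_c = 2√(k_eq·m) = 2√(23000 × 311) = 5349 N·s/m.
c = ζ·c_c = 0.60 × 5349 = 3209 N·s/m.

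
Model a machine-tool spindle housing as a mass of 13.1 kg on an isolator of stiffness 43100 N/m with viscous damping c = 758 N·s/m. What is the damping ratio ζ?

0.504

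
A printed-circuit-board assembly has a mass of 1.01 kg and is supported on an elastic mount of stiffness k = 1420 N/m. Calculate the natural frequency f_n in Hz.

ω_n = √(k/m) = √(1420/1.01) = √1406 = 37.50 rad/s.
f_n = ω_n/(2π) = 37.50/6.283 = 5.968 Hz.

5.97 Hz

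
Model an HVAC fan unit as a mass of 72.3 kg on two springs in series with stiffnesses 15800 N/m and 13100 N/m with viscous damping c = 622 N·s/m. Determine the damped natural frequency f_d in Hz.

1.43 Hz

Series springs: 1/k_eq = 1/15800 + 1/13100 = 0.0001396, so k_eq = 7162 N/m.
ω_n = √(k_eq/m) = √(7162/72.3) = 9.953 rad/s.
Critical damping c_c = 2√(k_eq·m) = 2√(7162 × 72.3) = 1439 N·s/m, so ζ = c/c_c = 622/1439 = 0.4322.
ω_d = ω_n√(1 − ζ²) = 9.953 × √(1 − 0.187) = 8.975 rad/s.
f_d = ω_d/(2π) = 1.428 Hz.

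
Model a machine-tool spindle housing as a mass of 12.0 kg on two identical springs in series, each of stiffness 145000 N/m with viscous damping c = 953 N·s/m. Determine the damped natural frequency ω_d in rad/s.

Series springs: 1/k_eq = 2/145000, so k_eq = 145000/2 = 72500 N/m.
ω_n = √(k_eq/m) = √(72500/12.0) = 77.73 rad/s.
Critical damping c_c = 2√(k_eq·m) = 2√(72500 × 12.0) = 1865 N·s/m, so ζ = c/c_c = 953/1865 = 0.5109.
ω_d = ω_n√(1 − ζ²) = 77.73 × √(1 − 0.261) = 66.82 rad/s.

66.8 rad/s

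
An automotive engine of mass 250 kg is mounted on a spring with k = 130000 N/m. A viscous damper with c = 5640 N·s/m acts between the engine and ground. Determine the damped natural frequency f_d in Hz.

3.15 Hz

ω_n = √(k/m) = √(130000/250) = 22.80 rad/s.
Critical damping c_c = 2√(k·m) = 2√(130000 × 250) = 11400 N·s/m, so ζ = c/c_c = 5640/11400 = 0.4947.
ω_d = ω_n√(1 − ζ²) = 22.80 × √(1 − 0.245) = 19.82 rad/s.
f_d = ω_d/(2π) = 3.154 Hz.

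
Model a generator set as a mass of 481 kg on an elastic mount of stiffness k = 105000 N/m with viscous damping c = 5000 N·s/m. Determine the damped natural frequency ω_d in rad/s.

ω_n = √(k/m) = √(105000/481) = 14.77 rad/s.
Critical damping c_c = 2√(k·m) = 2√(105000 × 481) = 14210 N·s/m, so ζ = c/c_c = 5000/14210 = 0.3518.
ω_d = ω_n√(1 − ζ²) = 14.77 × √(1 − 0.124) = 13.83 rad/s.

13.8 rad/s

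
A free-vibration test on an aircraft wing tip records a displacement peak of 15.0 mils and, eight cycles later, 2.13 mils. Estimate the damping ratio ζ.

0.0388

Logarithmic decrement δ = (1/n)·ln(x₀/x_n) = (1/8)·ln(15.0/2.13) = (1/8)·ln(7.042) = 0.2440.
ζ = δ/√(4π² + δ²) = 0.2440/√(39.48 + 0.0595) = 0.2440/6.288 = 0.03880.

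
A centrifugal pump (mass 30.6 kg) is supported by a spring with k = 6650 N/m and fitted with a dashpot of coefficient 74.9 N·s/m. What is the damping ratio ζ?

0.0830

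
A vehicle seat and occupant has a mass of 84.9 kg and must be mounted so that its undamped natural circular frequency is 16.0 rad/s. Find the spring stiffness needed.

k = m·ω_n² = 84.9 × 16.00² = 84.9 × 256.0 = 21730 N/m.

21700 N/m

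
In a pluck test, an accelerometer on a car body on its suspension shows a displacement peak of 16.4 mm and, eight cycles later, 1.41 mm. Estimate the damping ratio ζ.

Logarithmic decrement δ = (1/n)·ln(x₀/x_n) = (1/8)·ln(16.4/1.41) = (1/8)·ln(11.63) = 0.3067.
ζ = δ/√(4π² + δ²) = 0.3067/√(39.48 + 0.0941) = 0.3067/6.291 = 0.04876.

0.0488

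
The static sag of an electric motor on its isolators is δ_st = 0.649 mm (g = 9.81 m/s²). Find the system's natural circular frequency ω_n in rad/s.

ω_n = √(g/δ_st) = √(9.81/0.000649) = √15120 = 122.9 rad/s.

123 rad/s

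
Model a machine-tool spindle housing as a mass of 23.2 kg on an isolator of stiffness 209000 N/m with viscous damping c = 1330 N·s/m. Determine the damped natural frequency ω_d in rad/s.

90.5 rad/s

ω_n = √(k/m) = √(209000/23.2) = 94.91 rad/s.
Critical damping c_c = 2√(k·m) = 2√(209000 × 23.2) = 4404 N·s/m, so ζ = c/c_c = 1330/4404 = 0.3020.
ω_d = ω_n√(1 − ζ²) = 94.91 × √(1 − 0.0912) = 90.48 rad/s.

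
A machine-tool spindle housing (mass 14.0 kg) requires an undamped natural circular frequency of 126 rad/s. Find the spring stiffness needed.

k = m·ω_n² = 14.0 × 126.0² = 14.0 × 15880 = 222300 N/m.

222000 N/m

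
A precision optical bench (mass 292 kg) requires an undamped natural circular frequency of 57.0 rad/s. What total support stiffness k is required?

949000 N/m

k = m·ω_n² = 292 × 57.00² = 292 × 3249 = 948700 N/m.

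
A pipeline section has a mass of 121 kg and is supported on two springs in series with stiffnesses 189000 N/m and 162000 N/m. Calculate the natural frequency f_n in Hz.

Series springs: 1/k_eq = 1/189000 + 1/162000 = 1.146×10^-5, so k_eq = 87230 N/m.
ω_n = √(k_eq/m) = √(87230/121) = √720.9 = 26.85 rad/s.
f_n = ω_n/(2π) = 26.85/6.283 = 4.273 Hz.

4.27 Hz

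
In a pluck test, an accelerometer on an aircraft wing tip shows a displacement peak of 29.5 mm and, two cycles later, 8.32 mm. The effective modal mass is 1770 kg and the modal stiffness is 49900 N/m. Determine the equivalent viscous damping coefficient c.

Logarithmic decrement δ = (1/n)·ln(x₀/x_n) = (1/2)·ln(29.5/8.32) = (1/2)·ln(3.546) = 0.6329.
ζ = δ/√(4π² + δ²) = 0.6329/√(39.48 + 0.401) = 0.6329/6.315 = 0.1002.
c = ζ · 2√(km) = 0.1002 × 2√(49900 × 1770) = 0.1002 × 18800 = 1884 N·s/m.

1880 N·s/m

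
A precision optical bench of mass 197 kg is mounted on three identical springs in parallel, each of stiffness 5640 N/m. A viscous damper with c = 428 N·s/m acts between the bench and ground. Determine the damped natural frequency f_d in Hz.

Parallel springs add: k_eq = 3 × 5640 = 16920 N/m.
ω_n = √(k_eq/m) = √(16920/197) = 9.268 rad/s.
Critical damping c_c = 2√(k_eq·m) = 2√(16920 × 197) = 3651 N·s/m, so ζ = c/c_c = 428/3651 = 0.1172.
ω_d = ω_n√(1 − ζ²) = 9.268 × √(1 − 0.0137) = 9.204 rad/s.
f_d = ω_d/(2π) = 1.465 Hz.

1.46 Hz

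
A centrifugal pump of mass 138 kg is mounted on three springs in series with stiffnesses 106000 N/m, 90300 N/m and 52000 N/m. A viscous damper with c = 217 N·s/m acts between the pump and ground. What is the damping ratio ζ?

0.0582

Series springs: 1/k_eq = 1/106000 + 1/90300 + 1/52000 = 3.974×10^-5, so k_eq = 25160 N/m.
ω_n = √(k_eq/m) = √(25160/138) = 13.50 rad/s.
Critical damping c_c = 2√(k_eq·m) = 2√(25160 × 138) = 3727 N·s/m, so ζ = c/c_c = 217/3727 = 0.05822.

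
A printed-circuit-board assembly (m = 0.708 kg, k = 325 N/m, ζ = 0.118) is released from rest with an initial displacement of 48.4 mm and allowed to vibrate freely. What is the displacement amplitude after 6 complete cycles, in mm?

Logarithmic decrement δ = 2πζ/√(1 − ζ²) = 2π × 0.1180/√(1 − 0.0139) = 0.7466.
After n cycles, x_n/x₀ = e^(−nδ), so x_6 = 48.4 × e^(−6 × 0.7466) = 48.4 × 0.01134 = 0.5487 mm.

0.549 mm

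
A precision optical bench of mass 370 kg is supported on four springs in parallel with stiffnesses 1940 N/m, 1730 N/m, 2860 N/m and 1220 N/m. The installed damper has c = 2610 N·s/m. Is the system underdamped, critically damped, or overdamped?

underdamped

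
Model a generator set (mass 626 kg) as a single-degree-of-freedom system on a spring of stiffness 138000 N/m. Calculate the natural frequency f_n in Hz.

ω_n = √(k/m) = √(138000/626) = √220.4 = 14.85 rad/s.
f_n = ω_n/(2π) = 14.85/6.283 = 2.363 Hz.

2.36 Hz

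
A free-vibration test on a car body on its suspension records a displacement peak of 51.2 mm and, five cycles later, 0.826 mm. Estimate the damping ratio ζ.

Logarithmic decrement δ = (1/n)·ln(x₀/x_n) = (1/5)·ln(51.2/0.826) = (1/5)·ln(61.99) = 0.8254.
ζ = δ/√(4π² + δ²) = 0.8254/√(39.48 + 0.681) = 0.8254/6.337 = 0.1302.

0.130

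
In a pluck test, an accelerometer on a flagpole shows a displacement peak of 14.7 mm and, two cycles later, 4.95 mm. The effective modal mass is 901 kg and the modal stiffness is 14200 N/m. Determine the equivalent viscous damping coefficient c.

617 N·s/m

Logarithmic decrement δ = (1/n)·ln(x₀/x_n) = (1/2)·ln(14.7/4.95) = (1/2)·ln(2.970) = 0.5442.
ζ = δ/√(4π² + δ²) = 0.5442/√(39.48 + 0.296) = 0.5442/6.307 = 0.08629.
c = ζ · 2√(km) = 0.08629 × 2√(14200 × 901) = 0.08629 × 7154 = 617.3 N·s/m.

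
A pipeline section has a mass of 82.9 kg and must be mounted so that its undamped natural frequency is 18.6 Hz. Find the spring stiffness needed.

ω_n = 2πf_n = 2π × 18.6 = 116.9 rad/s.
k = m·ω_n² = 82.9 × 116.9² = 82.9 × 13660 = 1132000 N/m.

1130000 N/m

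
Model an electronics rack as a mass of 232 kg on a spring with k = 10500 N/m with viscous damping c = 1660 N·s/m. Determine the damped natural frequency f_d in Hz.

0.907 Hz

ω_n = √(k/m) = √(10500/232) = 6.727 rad/s.
Critical damping c_c = 2√(k·m) = 2√(10500 × 232) = 3122 N·s/m, so ζ = c/c_c = 1660/3122 = 0.5318.
ω_d = ω_n√(1 − ζ²) = 6.727 × √(1 − 0.283) = 5.697 rad/s.
f_d = ω_d/(2π) = 0.9068 Hz.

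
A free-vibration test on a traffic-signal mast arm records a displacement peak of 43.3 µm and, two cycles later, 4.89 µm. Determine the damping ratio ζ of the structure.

Logarithmic decrement δ = (1/n)·ln(x₀/x_n) = (1/2)·ln(43.3/4.89) = (1/2)·ln(8.855) = 1.090.
ζ = δ/√(4π² + δ²) = 1.090/√(39.48 + 1.19) = 1.090/6.377 = 0.1710.

0.171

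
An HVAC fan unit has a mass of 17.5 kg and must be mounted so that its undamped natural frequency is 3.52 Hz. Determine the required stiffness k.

8560 N/m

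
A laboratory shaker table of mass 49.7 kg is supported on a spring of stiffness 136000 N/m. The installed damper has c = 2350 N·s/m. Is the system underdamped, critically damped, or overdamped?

c_c = 2√(k·m) = 5200 N·s/m; ζ = c/c_c = 2350/5200 = 0.452.
Since ζ < 1 the system is underdamped.

underdamped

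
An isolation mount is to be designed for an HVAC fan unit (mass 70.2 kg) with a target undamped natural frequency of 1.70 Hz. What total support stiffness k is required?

ω_n = 2πf_n = 2π × 1.70 = 10.68 rad/s.
k = m·ω_n² = 70.2 × 10.68² = 70.2 × 114.1 = 8009 N/m.

8010 N/m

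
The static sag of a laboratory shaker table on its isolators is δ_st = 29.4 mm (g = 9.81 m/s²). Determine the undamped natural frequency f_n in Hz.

ω_n = √(g/δ_st) = √(9.81/0.0294) = √333.7 = 18.27 rad/s.
f_n = ω_n/(2π) = 18.27/6.283 = 2.907 Hz.

2.91 Hz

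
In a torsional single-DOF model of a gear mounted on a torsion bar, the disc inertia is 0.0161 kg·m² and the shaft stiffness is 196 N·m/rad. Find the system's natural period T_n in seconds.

0.0569 s

ω_n = √(k_t/J) = √(196/0.0161) = √12170 = 110.3 rad/s.
T_n = 2π/ω_n = 6.283/110.3 = 0.05695 s.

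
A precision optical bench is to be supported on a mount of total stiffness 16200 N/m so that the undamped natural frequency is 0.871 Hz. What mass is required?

ω_n = 2πf_n = 2π × 0.871 = 5.473 rad/s.
m = k/ω_n² = 16200/5.473² = 16200/29.95 = 540.9 kg.

541 kg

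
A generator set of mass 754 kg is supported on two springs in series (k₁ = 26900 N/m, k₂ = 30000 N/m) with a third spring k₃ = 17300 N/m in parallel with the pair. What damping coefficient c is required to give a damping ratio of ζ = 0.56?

5460 N·s/m

Series pair: k_s = k₁k₂/(k₁+k₂) = (26900)(30000)/(26900 + 30000) = 14180 N/m. In parallel with k₃: k_eq = 14180 + 17300 = 31480 N/m.
c_c = 2√(k_eq·m) = 2√(31480 × 754) = 9744 N·s/m.
c = ζ·c_c = 0.56 × 9744 = 5457 N·s/m.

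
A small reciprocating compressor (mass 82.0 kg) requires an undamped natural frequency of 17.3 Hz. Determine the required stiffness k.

969000 N/m

ω_n = 2πf_n = 2π × 17.3 = 108.7 rad/s.
k = m·ω_n² = 82.0 × 108.7² = 82.0 × 11820 = 968900 N/m.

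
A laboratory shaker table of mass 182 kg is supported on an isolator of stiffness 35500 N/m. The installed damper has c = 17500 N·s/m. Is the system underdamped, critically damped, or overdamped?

overdamped

c_c = 2√(k·m) = 5084 N·s/m; ζ = c/c_c = 17500/5084 = 3.44.
Since ζ > 1 the system is overdamped.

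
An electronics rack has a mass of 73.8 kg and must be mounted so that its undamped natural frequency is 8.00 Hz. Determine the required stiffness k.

186000 N/m

ω_n = 2πf_n = 2π × 8.00 = 50.27 rad/s.
k = m·ω_n² = 73.8 × 50.27² = 73.8 × 2527 = 186500 N/m.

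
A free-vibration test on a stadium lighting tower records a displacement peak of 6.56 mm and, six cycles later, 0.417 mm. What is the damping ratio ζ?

0.0729

Logarithmic decrement δ = (1/n)·ln(x₀/x_n) = (1/6)·ln(6.56/0.417) = (1/6)·ln(15.73) = 0.4593.
ζ = δ/√(4π² + δ²) = 0.4593/√(39.48 + 0.211) = 0.4593/6.300 = 0.07290.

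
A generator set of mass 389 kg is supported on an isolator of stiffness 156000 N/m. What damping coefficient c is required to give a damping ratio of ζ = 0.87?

13600 N·s/m

c_c = 2√(k·m) = 2√(156000 × 389) = 15580 N·s/m.
c = ζ·c_c = 0.87 × 15580 = 13550 N·s/m.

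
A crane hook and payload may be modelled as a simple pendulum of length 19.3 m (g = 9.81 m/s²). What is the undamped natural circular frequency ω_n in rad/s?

0.713 rad/s

For a simple pendulum ω_n = √(g/L) = √(9.81/19.3) = √0.5083 = 0.7129 rad/s.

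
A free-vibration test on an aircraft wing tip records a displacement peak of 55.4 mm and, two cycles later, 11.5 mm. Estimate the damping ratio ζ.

0.124

Logarithmic decrement δ = (1/n)·ln(x₀/x_n) = (1/2)·ln(55.4/11.5) = (1/2)·ln(4.817) = 0.7861.
ζ = δ/√(4π² + δ²) = 0.7861/√(39.48 + 0.618) = 0.7861/6.332 = 0.1241.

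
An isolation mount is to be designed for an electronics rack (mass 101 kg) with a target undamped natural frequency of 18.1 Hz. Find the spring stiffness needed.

1310000 N/m

ω_n = 2πf_n = 2π × 18.1 = 113.7 rad/s.
k = m·ω_n² = 101 × 113.7² = 101 × 12930 = 1306000 N/m.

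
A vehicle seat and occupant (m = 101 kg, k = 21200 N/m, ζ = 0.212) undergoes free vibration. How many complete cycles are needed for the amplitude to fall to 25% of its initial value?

2 cycles

Logarithmic decrement δ = 2πζ/√(1 − ζ²) = 2π × 0.2120/√(1 − 0.0449) = 1.363.
x_n/x₀ = e^(−nδ) ≤ 0.25; take ln: n ≥ ln(1/0.25)/δ = 1.386/1.363 = 1.017.
So 2 complete cycles are required.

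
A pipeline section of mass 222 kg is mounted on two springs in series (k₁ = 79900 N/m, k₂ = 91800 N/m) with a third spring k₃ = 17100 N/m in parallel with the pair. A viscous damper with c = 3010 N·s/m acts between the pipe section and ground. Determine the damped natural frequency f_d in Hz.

2.38 Hz

Series pair: k_s = k₁k₂/(k₁+k₂) = (79900)(91800)/(79900 + 91800) = 42720 N/m. In parallel with k₃: k_eq = 42720 + 17100 = 59820 N/m.
ω_n = √(k_eq/m) = √(59820/222) = 16.42 rad/s.
Critical damping c_c = 2√(k_eq·m) = 2√(59820 × 222) = 7288 N·s/m, so ζ = c/c_c = 3010/7288 = 0.4130.
ω_d = ω_n√(1 − ζ²) = 16.42 × √(1 − 0.171) = 14.95 rad/s.
f_d = ω_d/(2π) = 2.379 Hz.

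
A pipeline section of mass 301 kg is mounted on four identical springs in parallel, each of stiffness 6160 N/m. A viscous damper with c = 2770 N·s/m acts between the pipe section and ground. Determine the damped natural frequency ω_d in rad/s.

7.79 rad/s

Parallel springs add: k_eq = 4 × 6160 = 24640 N/m.
ω_n = √(k_eq/m) = √(24640/301) = 9.048 rad/s.
Critical damping c_c = 2√(k_eq·m) = 2√(24640 × 301) = 5447 N·s/m, so ζ = c/c_c = 2770/5447 = 0.5086.
ω_d = ω_n√(1 − ζ²) = 9.048 × √(1 − 0.259) = 7.790 rad/s.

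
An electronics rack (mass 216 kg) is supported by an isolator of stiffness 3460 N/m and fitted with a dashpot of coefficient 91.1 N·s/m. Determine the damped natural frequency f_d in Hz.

0.636 Hz

ω_n = √(k/m) = √(3460/216) = 4.002 rad/s.
Critical damping c_c = 2√(k·m) = 2√(3460 × 216) = 1729 N·s/m, so ζ = c/c_c = 91.1/1729 = 0.05269.
ω_d = ω_n√(1 − ζ²) = 4.002 × √(1 − 0.00278) = 3.997 rad/s.
f_d = ω_d/(2π) = 0.6361 Hz.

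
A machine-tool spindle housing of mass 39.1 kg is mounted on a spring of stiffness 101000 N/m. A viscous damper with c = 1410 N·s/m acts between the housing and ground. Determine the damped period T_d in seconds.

0.132 s

ω_n = √(k/m) = √(101000/39.1) = 50.82 rad/s.
Critical damping c_c = 2√(k·m) = 2√(101000 × 39.1) = 3974 N·s/m, so ζ = c/c_c = 1410/3974 = 0.3548.
ω_d = ω_n√(1 − ζ²) = 50.82 × √(1 − 0.126) = 47.52 rad/s.
T_d = 2π/ω_d = 0.1322 s.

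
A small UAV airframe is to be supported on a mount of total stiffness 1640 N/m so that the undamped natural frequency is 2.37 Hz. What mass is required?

7.40 kg

ω_n = 2πf_n = 2π × 2.37 = 14.89 rad/s.
m = k/ω_n² = 1640/14.89² = 1640/221.7 = 7.396 kg.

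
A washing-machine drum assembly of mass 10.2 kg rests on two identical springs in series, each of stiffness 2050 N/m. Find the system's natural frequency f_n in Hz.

1.60 Hz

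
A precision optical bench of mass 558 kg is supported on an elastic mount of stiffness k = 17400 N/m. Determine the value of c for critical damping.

c_c = 2√(k·m) = 2√(17400 × 558) = 2 × 3116 = 6232 N·s/m.

6230 N·s/m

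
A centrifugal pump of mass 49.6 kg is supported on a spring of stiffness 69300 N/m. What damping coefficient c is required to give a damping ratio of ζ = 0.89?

3300 N·s/m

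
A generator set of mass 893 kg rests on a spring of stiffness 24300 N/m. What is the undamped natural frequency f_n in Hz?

0.830 Hz

ω_n = √(k/m) = √(24300/893) = √27.21 = 5.216 rad/s.
f_n = ω_n/(2π) = 5.216/6.283 = 0.8302 Hz.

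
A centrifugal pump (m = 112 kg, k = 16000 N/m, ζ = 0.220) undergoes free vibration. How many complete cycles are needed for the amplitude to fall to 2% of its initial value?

3 cycles

Logarithmic decrement δ = 2πζ/√(1 − ζ²) = 2π × 0.2200/√(1 − 0.0484) = 1.417.
x_n/x₀ = e^(−nδ) ≤ 0.02; take ln: n ≥ ln(1/0.02)/δ = 3.912/1.417 = 2.761.
So 3 complete cycles are required.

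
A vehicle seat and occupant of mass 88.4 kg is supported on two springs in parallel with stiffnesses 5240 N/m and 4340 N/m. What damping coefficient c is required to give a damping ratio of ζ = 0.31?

571 N·s/m

Parallel springs add: k_eq = 5240 + 4340 = 9580 N/m.
c_c = 2√(k_eq·m) = 2√(9580 × 88.4) = 1841 N·s/m.
c = ζ·c_c = 0.31 × 1841 = 570.6 N·s/m.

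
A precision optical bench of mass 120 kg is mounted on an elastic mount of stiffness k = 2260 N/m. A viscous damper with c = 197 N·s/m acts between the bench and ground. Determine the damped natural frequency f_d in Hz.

ω_n = √(k/m) = √(2260/120) = 4.340 rad/s.
Critical damping c_c = 2√(k·m) = 2√(2260 × 120) = 1042 N·s/m, so ζ = c/c_c = 197/1042 = 0.1891.
ω_d = ω_n√(1 − ζ²) = 4.340 × √(1 − 0.0358) = 4.261 rad/s.
f_d = ω_d/(2π) = 0.6782 Hz.

0.678 Hz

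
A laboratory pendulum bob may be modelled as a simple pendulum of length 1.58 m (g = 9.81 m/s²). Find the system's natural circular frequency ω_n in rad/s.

2.49 rad/s

For a simple pendulum ω_n = √(g/L) = √(9.81/1.58) = √6.209 = 2.492 rad/s.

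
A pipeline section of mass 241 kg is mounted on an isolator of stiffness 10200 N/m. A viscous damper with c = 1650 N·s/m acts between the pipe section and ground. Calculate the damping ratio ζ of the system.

0.526

ω_n = √(k/m) = √(10200/241) = 6.506 rad/s.
Critical damping c_c = 2√(k·m) = 2√(10200 × 241) = 3136 N·s/m, so ζ = c/c_c = 1650/3136 = 0.5262.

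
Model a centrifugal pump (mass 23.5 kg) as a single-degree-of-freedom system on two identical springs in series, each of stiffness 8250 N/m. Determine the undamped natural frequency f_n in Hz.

2.11 Hz

Series springs: 1/k_eq = 2/8250, so k_eq = 8250/2 = 4125 N/m.
ω_n = √(k_eq/m) = √(4125/23.5) = √175.5 = 13.25 rad/s.
f_n = ω_n/(2π) = 13.25/6.283 = 2.109 Hz.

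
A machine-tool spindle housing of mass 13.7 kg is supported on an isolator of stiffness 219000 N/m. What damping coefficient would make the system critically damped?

c_c = 2√(k·m) = 2√(219000 × 13.7) = 2 × 1732 = 3464 N·s/m.

3460 N·s/m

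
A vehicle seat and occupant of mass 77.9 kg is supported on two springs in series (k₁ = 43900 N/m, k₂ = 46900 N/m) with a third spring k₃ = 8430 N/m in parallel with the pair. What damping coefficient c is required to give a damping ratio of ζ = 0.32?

Series pair: k_s = k₁k₂/(k₁+k₂) = (43900)(46900)/(43900 + 46900) = 22680 N/m. In parallel with k₃: k_eq = 22680 + 8430 = 31110 N/m.
c_c = 2√(k_eq·m) = 2√(31110 × 77.9) = 3113 N·s/m.
c = ζ·c_c = 0.32 × 3113 = 996.2 N·s/m.

996 N·s/m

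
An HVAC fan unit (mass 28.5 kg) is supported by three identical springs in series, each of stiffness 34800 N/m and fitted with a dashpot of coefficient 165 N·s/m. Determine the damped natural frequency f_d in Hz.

3.18 Hz

Series springs: 1/k_eq = 3/34800, so k_eq = 34800/3 = 11600 N/m.
ω_n = √(k_eq/m) = √(11600/28.5) = 20.17 rad/s.
Critical damping c_c = 2√(k_eq·m) = 2√(11600 × 28.5) = 1150 N·s/m, so ζ = c/c_c = 165/1150 = 0.1435.
ω_d = ω_n√(1 − ζ²) = 20.17 × √(1 − 0.0206) = 19.97 rad/s.
f_d = ω_d/(2π) = 3.178 Hz.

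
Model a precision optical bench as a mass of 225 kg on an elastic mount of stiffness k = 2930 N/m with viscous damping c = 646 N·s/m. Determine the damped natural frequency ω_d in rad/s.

ω_n = √(k/m) = √(2930/225) = 3.609 rad/s.
Critical damping c_c = 2√(k·m) = 2√(2930 × 225) = 1624 N·s/m, so ζ = c/c_c = 646/1624 = 0.3978.
ω_d = ω_n√(1 − ζ²) = 3.609 × √(1 − 0.158) = 3.311 rad/s.

3.31 rad/s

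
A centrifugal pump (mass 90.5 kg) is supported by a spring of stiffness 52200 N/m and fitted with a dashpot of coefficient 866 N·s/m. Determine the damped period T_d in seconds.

0.267 s

ω_n = √(k/m) = √(52200/90.5) = 24.02 rad/s.
Critical damping c_c = 2√(k·m) = 2√(52200 × 90.5) = 4347 N·s/m, so ζ = c/c_c = 866/4347 = 0.1992.
ω_d = ω_n√(1 − ζ²) = 24.02 × √(1 − 0.0397) = 23.54 rad/s.
T_d = 2π/ω_d = 0.2670 s.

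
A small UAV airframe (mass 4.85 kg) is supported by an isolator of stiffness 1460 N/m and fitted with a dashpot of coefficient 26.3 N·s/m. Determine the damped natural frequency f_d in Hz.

2.73 Hz

ω_n = √(k/m) = √(1460/4.85) = 17.35 rad/s.
Critical damping c_c = 2√(k·m) = 2√(1460 × 4.85) = 168.3 N·s/m, so ζ = c/c_c = 26.3/168.3 = 0.1563.
ω_d = ω_n√(1 − ζ²) = 17.35 × √(1 − 0.0244) = 17.14 rad/s.
f_d = ω_d/(2π) = 2.727 Hz.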